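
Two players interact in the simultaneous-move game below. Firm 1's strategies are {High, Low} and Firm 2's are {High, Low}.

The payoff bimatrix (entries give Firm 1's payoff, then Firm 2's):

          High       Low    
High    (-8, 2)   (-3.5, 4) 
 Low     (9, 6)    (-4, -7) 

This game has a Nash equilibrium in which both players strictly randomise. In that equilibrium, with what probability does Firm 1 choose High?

Let x be the probability that Firm 1 plays High. In a completely mixed equilibrium, Firm 2 must be indifferent between High and Low.
Firm 2's expected payoff from High is 2x + 6(1−x); from Low it is 4x − 7(1−x).
Setting these equal: −4x + 6 = 11x − 7, so x = 13/15.

13/15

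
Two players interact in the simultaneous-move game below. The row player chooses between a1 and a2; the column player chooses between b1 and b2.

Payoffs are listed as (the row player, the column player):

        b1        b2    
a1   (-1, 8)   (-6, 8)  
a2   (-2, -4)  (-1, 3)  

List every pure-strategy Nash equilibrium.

(a1, b1): the row player gets -1 ≥ -2 from a2, and the column player gets 8 ≥ 8 from b2 — Nash equilibrium.
(a1, b2): the row player prefers a2 (-1 > -6) — not an equilibrium.
(a2, b1): the row player prefers a1 (-1 > -2); the column player prefers b2 (3 > -4) — not an equilibrium.
(a2, b2): the row player gets -1 ≥ -6 from a1, and the column player gets 3 ≥ -4 from b1 — Nash equilibrium.

(a1, b1) and (a2, b2)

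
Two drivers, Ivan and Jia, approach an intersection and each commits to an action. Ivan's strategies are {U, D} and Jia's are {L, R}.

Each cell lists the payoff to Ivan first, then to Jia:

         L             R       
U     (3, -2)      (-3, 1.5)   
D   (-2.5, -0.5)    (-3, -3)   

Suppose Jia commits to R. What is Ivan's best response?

either — both U and D are best responses

Against R, Ivan earns -3 from U and -3 from D.
So either strategy is a best response.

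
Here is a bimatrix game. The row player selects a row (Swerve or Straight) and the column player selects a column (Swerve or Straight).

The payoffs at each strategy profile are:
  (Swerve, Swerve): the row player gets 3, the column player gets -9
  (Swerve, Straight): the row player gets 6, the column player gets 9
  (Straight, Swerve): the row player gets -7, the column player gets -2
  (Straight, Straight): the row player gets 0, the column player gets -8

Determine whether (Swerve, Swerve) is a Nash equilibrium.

No

At (Swerve, Swerve), the row player earns 3; switching to Straight would give -7, so the row player has no profitable deviation.
The column player earns -9; switching to Straight would give 9, so the column player would deviate.
Since at least one player can profitably deviate, this is not a Nash equilibrium.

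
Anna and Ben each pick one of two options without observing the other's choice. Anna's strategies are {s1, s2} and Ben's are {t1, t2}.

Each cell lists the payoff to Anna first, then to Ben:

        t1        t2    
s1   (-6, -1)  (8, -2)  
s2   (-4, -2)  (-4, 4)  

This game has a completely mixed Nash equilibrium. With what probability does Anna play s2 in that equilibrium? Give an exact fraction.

Let r be the probability that Anna plays s1. In a completely mixed equilibrium, Ben must be indifferent between t1 and t2.
Ben's expected payoff from t1 is −r − 2(1−r); from t2 it is −2r + 4(1−r).
Setting these equal: r − 2 = −6r + 4, so r = 6/7.
Therefore Anna plays s2 with probability 1 − 6/7 = 1/7.

1/7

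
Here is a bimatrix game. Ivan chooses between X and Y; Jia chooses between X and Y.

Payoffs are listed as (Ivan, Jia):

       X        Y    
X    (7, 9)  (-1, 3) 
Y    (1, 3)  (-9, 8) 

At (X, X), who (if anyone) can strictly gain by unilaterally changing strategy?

Neither

Ivan at (X, X) earns 7; deviating to Y yields 1 — not better.
Jia earns 9; deviating to Y yields 3 — not better.
Neither player can strictly improve; the profile is a Nash equilibrium.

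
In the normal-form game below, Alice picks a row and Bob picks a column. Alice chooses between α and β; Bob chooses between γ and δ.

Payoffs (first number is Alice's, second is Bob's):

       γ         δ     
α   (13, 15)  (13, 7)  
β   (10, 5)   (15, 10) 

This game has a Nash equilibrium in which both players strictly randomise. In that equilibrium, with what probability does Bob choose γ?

2/5

Let q be the probability that Bob plays γ. In a completely mixed equilibrium, Alice must be indifferent between α and β.
Alice's expected payoff from α is 13q + 13(1−q); from β it is 10q + 15(1−q).
Setting these equal: 13 = −5q + 15, so q = 2/5.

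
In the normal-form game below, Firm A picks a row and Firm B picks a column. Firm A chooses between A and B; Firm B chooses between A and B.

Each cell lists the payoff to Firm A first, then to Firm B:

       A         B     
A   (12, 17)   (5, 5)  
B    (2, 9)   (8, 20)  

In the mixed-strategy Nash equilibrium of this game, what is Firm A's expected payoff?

86/13

First find y, the probability Firm B plays A, from Firm A's indifference between A and B: 12y + 5(1−y) = 2y + 8(1−y), giving y = 3/13.
Since Firm A is indifferent in equilibrium, Firm A's expected payoff equals the payoff from either row against (3/13, 10/13). Using A: 12(3/13) + 5(10/13) = 86/13.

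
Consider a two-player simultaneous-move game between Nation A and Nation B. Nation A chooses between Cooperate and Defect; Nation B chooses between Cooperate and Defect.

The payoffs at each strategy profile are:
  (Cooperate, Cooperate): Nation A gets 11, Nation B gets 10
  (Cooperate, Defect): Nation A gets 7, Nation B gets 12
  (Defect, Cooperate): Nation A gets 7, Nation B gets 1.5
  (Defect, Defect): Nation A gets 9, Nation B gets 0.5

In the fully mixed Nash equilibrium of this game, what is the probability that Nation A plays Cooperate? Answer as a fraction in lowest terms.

1/3

Let r be the probability that Nation A plays Cooperate. In a completely mixed equilibrium, Nation B must be indifferent between Cooperate and Defect.
Nation B's expected payoff from Cooperate is 10r + 1.5(1−r); from Defect it is 12r + 0.5(1−r).
Setting these equal: 8.5r + 1.5 = 11.5r + 0.5, so r = 1/3.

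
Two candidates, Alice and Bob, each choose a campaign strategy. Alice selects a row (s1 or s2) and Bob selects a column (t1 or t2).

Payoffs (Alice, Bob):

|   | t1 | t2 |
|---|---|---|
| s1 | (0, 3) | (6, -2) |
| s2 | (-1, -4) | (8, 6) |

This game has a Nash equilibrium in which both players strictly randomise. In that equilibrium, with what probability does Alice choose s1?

2/3

Let p be the probability that Alice plays s1. In a completely mixed equilibrium, Bob must be indifferent between t1 and t2.
Bob's expected payoff from t1 is 3p − 4(1−p); from t2 it is −2p + 6(1−p).
Setting these equal: 7p − 4 = −8p + 6, so p = 2/3.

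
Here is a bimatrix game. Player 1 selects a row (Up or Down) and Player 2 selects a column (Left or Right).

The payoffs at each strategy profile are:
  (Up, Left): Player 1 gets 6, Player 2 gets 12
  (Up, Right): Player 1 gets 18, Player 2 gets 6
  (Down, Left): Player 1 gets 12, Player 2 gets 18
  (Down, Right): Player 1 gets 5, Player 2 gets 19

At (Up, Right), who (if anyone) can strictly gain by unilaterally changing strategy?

Player 2

Player 1 at (Up, Right) earns 18; deviating to Down yields 5 — not better.
Player 2 earns 6; deviating to Left yields 12 — a strict improvement.
Only Player 2 has a strictly profitable deviation.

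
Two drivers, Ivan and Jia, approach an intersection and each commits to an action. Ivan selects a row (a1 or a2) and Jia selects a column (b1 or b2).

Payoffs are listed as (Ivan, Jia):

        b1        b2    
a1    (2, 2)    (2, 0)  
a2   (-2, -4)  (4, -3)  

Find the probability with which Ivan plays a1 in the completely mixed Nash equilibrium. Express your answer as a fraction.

1/3

Let r be the probability that Ivan plays a1. In a completely mixed equilibrium, Jia must be indifferent between b1 and b2.
Jia's expected payoff from b1 is 2r − 4(1−r); from b2 it is −3(1−r).
Setting these equal: 6r − 4 = 3r − 3, so r = 1/3.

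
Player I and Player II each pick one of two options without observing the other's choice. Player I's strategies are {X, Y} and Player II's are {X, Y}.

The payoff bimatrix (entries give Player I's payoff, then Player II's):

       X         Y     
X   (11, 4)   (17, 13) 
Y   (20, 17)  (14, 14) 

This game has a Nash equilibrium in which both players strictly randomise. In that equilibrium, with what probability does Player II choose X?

Let c be the probability that Player II plays X. In a completely mixed equilibrium, Player I must be indifferent between X and Y.
Player I's expected payoff from X is 11c + 17(1−c); from Y it is 20c + 14(1−c).
Setting these equal: −6c + 17 = 6c + 14, so c = 1/4.

1/4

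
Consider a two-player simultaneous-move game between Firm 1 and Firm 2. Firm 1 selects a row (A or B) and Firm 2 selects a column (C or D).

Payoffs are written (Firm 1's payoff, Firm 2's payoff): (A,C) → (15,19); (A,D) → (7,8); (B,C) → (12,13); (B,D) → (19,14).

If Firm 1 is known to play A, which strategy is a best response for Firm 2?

C

Against A, Firm 2 earns 19 from C and 8 from D.
So C is the best response.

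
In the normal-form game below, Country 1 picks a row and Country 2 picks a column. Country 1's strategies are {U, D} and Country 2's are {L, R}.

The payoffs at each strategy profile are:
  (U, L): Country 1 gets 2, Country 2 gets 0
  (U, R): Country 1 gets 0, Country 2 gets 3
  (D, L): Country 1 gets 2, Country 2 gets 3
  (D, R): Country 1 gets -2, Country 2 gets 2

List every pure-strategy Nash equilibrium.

(U, L): Country 2 prefers R (3 > 0) — not an equilibrium.
(U, R): Country 1 gets 0 ≥ -2 from D, and Country 2 gets 3 ≥ 0 from L — Nash equilibrium.
(D, L): Country 1 gets 2 ≥ 2 from U, and Country 2 gets 3 ≥ 2 from R — Nash equilibrium.
(D, R): Country 1 prefers U (0 > -2); Country 2 prefers L (3 > 2) — not an equilibrium.

(U, R) and (D, L)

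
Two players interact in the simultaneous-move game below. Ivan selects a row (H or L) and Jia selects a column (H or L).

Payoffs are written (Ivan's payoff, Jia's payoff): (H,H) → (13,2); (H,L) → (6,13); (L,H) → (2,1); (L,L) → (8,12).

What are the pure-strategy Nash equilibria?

(L, L)

(H, H): Jia prefers L (13 > 2) — not an equilibrium.
(H, L): Ivan prefers L (8 > 6) — not an equilibrium.
(L, H): Ivan prefers H (13 > 2); Jia prefers L (12 > 1) — not an equilibrium.
(L, L): Ivan gets 8 ≥ 6 from H, and Jia gets 12 ≥ 1 from H — Nash equilibrium.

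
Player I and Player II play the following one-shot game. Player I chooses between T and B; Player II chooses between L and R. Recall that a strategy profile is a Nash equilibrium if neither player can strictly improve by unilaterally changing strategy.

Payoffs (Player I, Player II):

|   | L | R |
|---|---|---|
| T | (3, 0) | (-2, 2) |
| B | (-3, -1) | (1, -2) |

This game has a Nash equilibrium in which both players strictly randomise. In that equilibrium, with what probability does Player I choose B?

Let r be the probability that Player I plays T. In a completely mixed equilibrium, Player II must be indifferent between L and R.
Player II's expected payoff from L is −(1−r); from R it is 2r − 2(1−r).
Setting these equal: r − 1 = 4r − 2, so r = 1/3.
Therefore Player I plays B with probability 1 − 1/3 = 2/3.

2/3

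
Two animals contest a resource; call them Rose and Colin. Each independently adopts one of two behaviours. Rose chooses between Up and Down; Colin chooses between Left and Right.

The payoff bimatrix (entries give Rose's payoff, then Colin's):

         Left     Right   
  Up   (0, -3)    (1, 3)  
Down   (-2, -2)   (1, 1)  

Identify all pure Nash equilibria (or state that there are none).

(Up, Left): Colin prefers Right (3 > -3) — not an equilibrium.
(Up, Right): Rose gets 1 ≥ 1 from Down, and Colin gets 3 ≥ -3 from Left — Nash equilibrium.
(Down, Left): Rose prefers Up (0 > -2); Colin prefers Right (1 > -2) — not an equilibrium.
(Down, Right): Rose gets 1 ≥ 1 from Up, and Colin gets 1 ≥ -2 from Left — Nash equilibrium.

(Up, Right) and (Down, Right)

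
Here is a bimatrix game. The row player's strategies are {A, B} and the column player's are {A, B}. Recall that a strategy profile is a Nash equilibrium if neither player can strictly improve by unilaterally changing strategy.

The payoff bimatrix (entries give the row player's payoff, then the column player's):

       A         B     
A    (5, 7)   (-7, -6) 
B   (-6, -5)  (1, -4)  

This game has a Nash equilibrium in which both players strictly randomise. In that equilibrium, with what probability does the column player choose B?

11/19

Let q be the probability that the column player plays A. In a completely mixed equilibrium, the row player must be indifferent between A and B.
The row player's expected payoff from A is 5q − 7(1−q); from B it is −6q + (1−q).
Setting these equal: 12q − 7 = −7q + 1, so q = 8/19.
Therefore the column player plays B with probability 1 − 8/19 = 11/19.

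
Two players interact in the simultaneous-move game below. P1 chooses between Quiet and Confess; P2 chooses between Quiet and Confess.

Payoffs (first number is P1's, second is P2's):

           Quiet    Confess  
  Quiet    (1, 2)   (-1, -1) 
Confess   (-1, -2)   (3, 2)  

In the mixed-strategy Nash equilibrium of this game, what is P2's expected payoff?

2/7

First find x, the probability P1 plays Quiet, from P2's indifference between Quiet and Confess: 2x − 2(1−x) = −x + 2(1−x), giving x = 4/7.
Since P2 is indifferent in equilibrium, P2's expected payoff equals the payoff from either column against (4/7, 3/7). Using Quiet: 2(4/7) − 2(3/7) = 2/7.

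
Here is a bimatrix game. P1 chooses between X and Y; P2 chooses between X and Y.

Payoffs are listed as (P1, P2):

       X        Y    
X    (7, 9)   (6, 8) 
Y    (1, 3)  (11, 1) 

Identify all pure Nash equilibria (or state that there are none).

(X, X)

(X, X): P1 gets 7 ≥ 1 from Y, and P2 gets 9 ≥ 8 from Y — Nash equilibrium.
(X, Y): P1 prefers Y (11 > 6); P2 prefers X (9 > 8) — not an equilibrium.
(Y, X): P1 prefers X (7 > 1) — not an equilibrium.
(Y, Y): P2 prefers X (3 > 1) — not an equilibrium.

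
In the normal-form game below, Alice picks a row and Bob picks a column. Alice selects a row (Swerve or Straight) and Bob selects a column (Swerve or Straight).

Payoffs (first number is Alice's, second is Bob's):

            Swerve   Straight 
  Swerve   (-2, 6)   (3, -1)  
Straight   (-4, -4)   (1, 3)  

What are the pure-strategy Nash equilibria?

(Swerve, Swerve)

(Swerve, Swerve): Alice gets -2 ≥ -4 from Straight, and Bob gets 6 ≥ -1 from Straight — Nash equilibrium.
(Swerve, Straight): Bob prefers Swerve (6 > -1) — not an equilibrium.
(Straight, Swerve): Alice prefers Swerve (-2 > -4); Bob prefers Straight (3 > -4) — not an equilibrium.
(Straight, Straight): Alice prefers Swerve (3 > 1) — not an equilibrium.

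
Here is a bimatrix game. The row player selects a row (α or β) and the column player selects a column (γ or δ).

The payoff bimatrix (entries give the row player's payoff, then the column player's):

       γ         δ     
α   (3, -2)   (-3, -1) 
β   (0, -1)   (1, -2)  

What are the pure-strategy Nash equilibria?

(α, γ): the column player prefers δ (-1 > -2) — not an equilibrium.
(α, δ): the row player prefers β (1 > -3) — not an equilibrium.
(β, γ): the row player prefers α (3 > 0) — not an equilibrium.
(β, δ): the column player prefers γ (-1 > -2) — not an equilibrium.

none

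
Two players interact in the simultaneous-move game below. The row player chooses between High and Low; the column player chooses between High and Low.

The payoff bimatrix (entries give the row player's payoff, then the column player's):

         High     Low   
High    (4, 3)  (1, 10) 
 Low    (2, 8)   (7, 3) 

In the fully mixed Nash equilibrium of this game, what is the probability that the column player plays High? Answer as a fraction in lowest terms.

Let q be the probability that the column player plays High. In a completely mixed equilibrium, the row player must be indifferent between High and Low.
The row player's expected payoff from High is 4q + (1−q); from Low it is 2q + 7(1−q).
Setting these equal: 3q + 1 = −5q + 7, so q = 3/4.

3/4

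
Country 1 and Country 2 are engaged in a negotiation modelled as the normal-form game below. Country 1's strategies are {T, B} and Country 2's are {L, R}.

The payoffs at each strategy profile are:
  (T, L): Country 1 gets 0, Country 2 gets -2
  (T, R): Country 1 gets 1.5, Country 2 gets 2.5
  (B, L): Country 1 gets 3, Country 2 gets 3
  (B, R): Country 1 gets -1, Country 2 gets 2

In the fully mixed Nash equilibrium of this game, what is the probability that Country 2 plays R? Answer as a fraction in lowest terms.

Let q be the probability that Country 2 plays L. In a completely mixed equilibrium, Country 1 must be indifferent between T and B.
Country 1's expected payoff from T is 1.5(1−q); from B it is 3q − (1−q).
Setting these equal: −1.5q + 1.5 = 4q − 1, so q = 5/11.
Therefore Country 2 plays R with probability 1 − 5/11 = 6/11.

6/11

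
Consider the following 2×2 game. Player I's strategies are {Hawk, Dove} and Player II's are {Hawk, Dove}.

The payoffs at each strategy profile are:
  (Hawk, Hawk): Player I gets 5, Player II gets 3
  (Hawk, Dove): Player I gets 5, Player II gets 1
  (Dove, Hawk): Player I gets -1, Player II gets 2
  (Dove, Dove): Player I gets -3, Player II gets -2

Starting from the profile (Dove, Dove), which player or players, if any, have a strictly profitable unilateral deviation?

Both

Player I at (Dove, Dove) earns -3; deviating to Hawk yields 5 — a strict improvement.
Player II earns -2; deviating to Hawk yields 2 — a strict improvement.
Both Player I and Player II have strictly profitable deviations.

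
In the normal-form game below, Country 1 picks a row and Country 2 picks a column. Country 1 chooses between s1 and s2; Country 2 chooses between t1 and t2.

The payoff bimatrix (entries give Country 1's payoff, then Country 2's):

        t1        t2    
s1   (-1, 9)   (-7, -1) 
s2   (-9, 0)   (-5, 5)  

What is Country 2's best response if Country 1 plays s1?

Against s1, Country 2 earns 9 from t1 and -1 from t2.
So t1 is the best response.

t1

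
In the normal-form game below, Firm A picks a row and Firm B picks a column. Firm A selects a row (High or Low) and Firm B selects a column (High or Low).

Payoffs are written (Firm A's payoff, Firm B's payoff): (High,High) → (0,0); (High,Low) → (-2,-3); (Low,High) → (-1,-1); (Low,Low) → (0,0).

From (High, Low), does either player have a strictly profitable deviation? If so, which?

Firm A at (High, Low) earns -2; deviating to Low yields 0 — a strict improvement.
Firm B earns -3; deviating to High yields 0 — a strict improvement.
Both Firm A and Firm B have strictly profitable deviations.

Both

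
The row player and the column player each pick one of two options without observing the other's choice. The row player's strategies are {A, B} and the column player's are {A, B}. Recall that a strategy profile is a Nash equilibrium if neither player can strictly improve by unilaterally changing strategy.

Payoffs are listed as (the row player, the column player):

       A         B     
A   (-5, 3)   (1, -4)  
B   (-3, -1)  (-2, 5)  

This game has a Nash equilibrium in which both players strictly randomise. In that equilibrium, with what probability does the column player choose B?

Let y be the probability that the column player plays A. In a completely mixed equilibrium, the row player must be indifferent between A and B.
The row player's expected payoff from A is −5y + (1−y); from B it is −3y − 2(1−y).
Setting these equal: −6y + 1 = −y − 2, so y = 3/5.
Therefore the column player plays B with probability 1 − 3/5 = 2/5.

2/5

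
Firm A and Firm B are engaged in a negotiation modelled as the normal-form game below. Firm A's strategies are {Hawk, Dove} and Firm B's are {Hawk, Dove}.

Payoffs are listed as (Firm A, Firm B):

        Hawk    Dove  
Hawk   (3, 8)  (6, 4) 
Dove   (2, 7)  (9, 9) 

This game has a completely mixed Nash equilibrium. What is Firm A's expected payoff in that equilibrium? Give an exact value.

15/4

First find q, the probability Firm B plays Hawk, from Firm A's indifference between Hawk and Dove: 3q + 6(1−q) = 2q + 9(1−q), giving q = 3/4.
Since Firm A is indifferent in equilibrium, Firm A's expected payoff equals the payoff from either row against (3/4, 1/4). Using Hawk: 3(3/4) + 6(1/4) = 15/4.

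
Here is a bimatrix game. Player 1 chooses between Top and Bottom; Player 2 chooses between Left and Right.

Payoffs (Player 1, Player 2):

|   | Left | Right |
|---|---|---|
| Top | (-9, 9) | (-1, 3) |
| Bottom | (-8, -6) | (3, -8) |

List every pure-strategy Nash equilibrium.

(Top, Left): Player 1 prefers Bottom (-8 > -9) — not an equilibrium.
(Top, Right): Player 1 prefers Bottom (3 > -1); Player 2 prefers Left (9 > 3) — not an equilibrium.
(Bottom, Left): Player 1 gets -8 ≥ -9 from Top, and Player 2 gets -6 ≥ -8 from Right — Nash equilibrium.
(Bottom, Right): Player 2 prefers Left (-6 > -8) — not an equilibrium.

(Bottom, Left)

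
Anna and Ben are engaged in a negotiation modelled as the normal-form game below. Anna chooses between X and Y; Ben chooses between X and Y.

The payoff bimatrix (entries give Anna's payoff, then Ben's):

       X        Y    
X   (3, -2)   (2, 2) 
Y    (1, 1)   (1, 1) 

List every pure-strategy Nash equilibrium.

(X, X): Ben prefers Y (2 > -2) — not an equilibrium.
(X, Y): Anna gets 2 ≥ 1 from Y, and Ben gets 2 ≥ -2 from X — Nash equilibrium.
(Y, X): Anna prefers X (3 > 1) — not an equilibrium.
(Y, Y): Anna prefers X (2 > 1) — not an equilibrium.

(X, Y)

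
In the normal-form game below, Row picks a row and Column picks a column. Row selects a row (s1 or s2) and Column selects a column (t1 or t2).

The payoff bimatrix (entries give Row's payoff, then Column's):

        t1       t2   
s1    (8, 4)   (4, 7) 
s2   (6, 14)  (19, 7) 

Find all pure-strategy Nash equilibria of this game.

none

(s1, t1): Column prefers t2 (7 > 4) — not an equilibrium.
(s1, t2): Row prefers s2 (19 > 4) — not an equilibrium.
(s2, t1): Row prefers s1 (8 > 6) — not an equilibrium.
(s2, t2): Column prefers t1 (14 > 7) — not an equilibrium.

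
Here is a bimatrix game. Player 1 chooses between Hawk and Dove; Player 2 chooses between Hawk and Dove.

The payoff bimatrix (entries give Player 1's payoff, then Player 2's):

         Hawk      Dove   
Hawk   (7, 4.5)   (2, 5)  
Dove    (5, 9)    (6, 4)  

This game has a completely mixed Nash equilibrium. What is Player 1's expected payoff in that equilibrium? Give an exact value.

16/3

First find y, the probability Player 2 plays Hawk, from Player 1's indifference between Hawk and Dove: 7y + 2(1−y) = 5y + 6(1−y), giving y = 2/3.
Since Player 1 is indifferent in equilibrium, Player 1's expected payoff equals the payoff from either row against (2/3, 1/3). Using Hawk: 7(2/3) + 2(1/3) = 16/3.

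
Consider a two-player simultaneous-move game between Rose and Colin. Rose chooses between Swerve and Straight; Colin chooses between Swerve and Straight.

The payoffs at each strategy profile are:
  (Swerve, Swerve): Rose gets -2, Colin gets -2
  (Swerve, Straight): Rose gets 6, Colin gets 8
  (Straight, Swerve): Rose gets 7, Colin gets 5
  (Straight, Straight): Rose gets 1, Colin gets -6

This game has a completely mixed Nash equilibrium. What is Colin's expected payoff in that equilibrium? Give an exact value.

First find x, the probability Rose plays Swerve, from Colin's indifference between Swerve and Straight: −2x + 5(1−x) = 8x − 6(1−x), giving x = 11/21.
Since Colin is indifferent in equilibrium, Colin's expected payoff equals the payoff from either column against (11/21, 10/21). Using Swerve: −2(11/21) + 5(10/21) = 4/3.

4/3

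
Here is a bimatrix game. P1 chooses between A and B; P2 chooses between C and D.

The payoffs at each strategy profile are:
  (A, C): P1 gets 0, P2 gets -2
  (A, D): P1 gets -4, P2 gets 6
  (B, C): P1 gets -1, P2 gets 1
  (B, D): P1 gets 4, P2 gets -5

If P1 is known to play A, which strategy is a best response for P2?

D

Against A, P2 earns -2 from C and 6 from D.
So D is the best response.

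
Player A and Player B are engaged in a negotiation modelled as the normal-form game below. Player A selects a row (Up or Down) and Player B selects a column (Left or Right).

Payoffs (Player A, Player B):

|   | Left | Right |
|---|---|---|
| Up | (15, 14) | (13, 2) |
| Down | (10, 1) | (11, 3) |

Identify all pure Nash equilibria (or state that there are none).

(Up, Left)

(Up, Left): Player A gets 15 ≥ 10 from Down, and Player B gets 14 ≥ 2 from Right — Nash equilibrium.
(Up, Right): Player B prefers Left (14 > 2) — not an equilibrium.
(Down, Left): Player A prefers Up (15 > 10); Player B prefers Right (3 > 1) — not an equilibrium.
(Down, Right): Player A prefers Up (13 > 11) — not an equilibrium.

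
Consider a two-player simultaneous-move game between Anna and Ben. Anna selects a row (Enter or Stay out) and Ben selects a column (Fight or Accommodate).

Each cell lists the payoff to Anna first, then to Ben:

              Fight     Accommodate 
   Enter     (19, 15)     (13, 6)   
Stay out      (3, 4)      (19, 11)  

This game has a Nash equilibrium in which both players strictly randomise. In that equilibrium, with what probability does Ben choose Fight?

Let q be the probability that Ben plays Fight. In a completely mixed equilibrium, Anna must be indifferent between Enter and Stay out.
Anna's expected payoff from Enter is 19q + 13(1−q); from Stay out it is 3q + 19(1−q).
Setting these equal: 6q + 13 = −16q + 19, so q = 3/11.

3/11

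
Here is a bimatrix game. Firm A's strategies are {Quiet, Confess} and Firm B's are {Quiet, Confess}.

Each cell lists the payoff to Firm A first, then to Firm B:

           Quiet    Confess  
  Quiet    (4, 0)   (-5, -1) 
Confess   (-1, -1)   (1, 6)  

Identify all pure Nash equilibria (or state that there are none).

(Quiet, Quiet): Firm A gets 4 ≥ -1 from Confess, and Firm B gets 0 ≥ -1 from Confess — Nash equilibrium.
(Quiet, Confess): Firm A prefers Confess (1 > -5); Firm B prefers Quiet (0 > -1) — not an equilibrium.
(Confess, Quiet): Firm A prefers Quiet (4 > -1); Firm B prefers Confess (6 > -1) — not an equilibrium.
(Confess, Confess): Firm A gets 1 ≥ -5 from Quiet, and Firm B gets 6 ≥ -1 from Quiet — Nash equilibrium.

(Quiet, Quiet) and (Confess, Confess)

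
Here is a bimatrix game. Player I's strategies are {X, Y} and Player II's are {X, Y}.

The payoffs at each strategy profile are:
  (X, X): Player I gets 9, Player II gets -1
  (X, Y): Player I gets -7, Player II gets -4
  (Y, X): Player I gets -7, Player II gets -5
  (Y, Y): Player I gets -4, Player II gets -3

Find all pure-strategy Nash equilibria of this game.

(X, X): Player I gets 9 ≥ -7 from Y, and Player II gets -1 ≥ -4 from Y — Nash equilibrium.
(X, Y): Player I prefers Y (-4 > -7); Player II prefers X (-1 > -4) — not an equilibrium.
(Y, X): Player I prefers X (9 > -7); Player II prefers Y (-3 > -5) — not an equilibrium.
(Y, Y): Player I gets -4 ≥ -7 from X, and Player II gets -3 ≥ -5 from X — Nash equilibrium.

(X, X) and (Y, Y)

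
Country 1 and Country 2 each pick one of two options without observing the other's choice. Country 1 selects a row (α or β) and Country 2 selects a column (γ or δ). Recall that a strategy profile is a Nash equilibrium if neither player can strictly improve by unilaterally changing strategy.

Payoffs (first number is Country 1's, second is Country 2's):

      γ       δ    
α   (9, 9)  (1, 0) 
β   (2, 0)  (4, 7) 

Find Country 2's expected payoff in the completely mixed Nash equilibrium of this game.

63/16

First find p, the probability Country 1 plays α, from Country 2's indifference between γ and δ: 9p = 7(1−p), giving p = 7/16.
Since Country 2 is indifferent in equilibrium, Country 2's expected payoff equals the payoff from either column against (7/16, 9/16). Using γ: 9(7/16) = 63/16.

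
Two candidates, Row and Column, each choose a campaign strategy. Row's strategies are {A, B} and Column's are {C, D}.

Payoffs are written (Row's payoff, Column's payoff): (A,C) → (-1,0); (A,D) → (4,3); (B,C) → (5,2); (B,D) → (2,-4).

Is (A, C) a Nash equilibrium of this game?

No

At (A, C), Row earns -1; switching to B would give 5, so Row would deviate.
Column earns 0; switching to D would give 3, so Column would deviate.
Since at least one player can profitably deviate, this is not a Nash equilibrium.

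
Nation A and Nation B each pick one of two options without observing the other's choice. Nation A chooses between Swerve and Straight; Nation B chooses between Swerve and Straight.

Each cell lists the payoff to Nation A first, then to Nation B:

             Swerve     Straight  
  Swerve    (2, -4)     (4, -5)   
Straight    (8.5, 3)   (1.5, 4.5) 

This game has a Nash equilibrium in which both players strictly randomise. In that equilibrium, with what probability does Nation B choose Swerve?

5/18

Let c be the probability that Nation B plays Swerve. In a completely mixed equilibrium, Nation A must be indifferent between Swerve and Straight.
Nation A's expected payoff from Swerve is 2c + 4(1−c); from Straight it is 8.5c + 1.5(1−c).
Setting these equal: −2c + 4 = 7c + 1.5, so c = 5/18.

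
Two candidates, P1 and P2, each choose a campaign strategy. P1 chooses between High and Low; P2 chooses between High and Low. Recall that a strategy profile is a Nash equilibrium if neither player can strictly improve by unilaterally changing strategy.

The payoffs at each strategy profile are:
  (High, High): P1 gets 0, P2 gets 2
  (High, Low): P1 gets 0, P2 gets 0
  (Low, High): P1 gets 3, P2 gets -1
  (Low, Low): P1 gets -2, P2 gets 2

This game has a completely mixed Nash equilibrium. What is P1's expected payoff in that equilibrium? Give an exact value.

First find q, the probability P2 plays High, from P1's indifference between High and Low: 0 = 3q − 2(1−q), giving q = 2/5.
Since P1 is indifferent in equilibrium, P1's expected payoff equals the payoff from either row against (2/5, 3/5). Using High: 0 = 0.

0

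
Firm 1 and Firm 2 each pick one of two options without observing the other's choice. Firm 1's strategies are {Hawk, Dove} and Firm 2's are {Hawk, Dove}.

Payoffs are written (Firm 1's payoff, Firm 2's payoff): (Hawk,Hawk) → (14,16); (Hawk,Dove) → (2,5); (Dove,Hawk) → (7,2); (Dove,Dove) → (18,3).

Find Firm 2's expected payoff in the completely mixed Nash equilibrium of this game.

19/6

First find x, the probability Firm 1 plays Hawk, from Firm 2's indifference between Hawk and Dove: 16x + 2(1−x) = 5x + 3(1−x), giving x = 1/12.
Since Firm 2 is indifferent in equilibrium, Firm 2's expected payoff equals the payoff from either column against (1/12, 11/12). Using Hawk: 16(1/12) + 2(11/12) = 19/6.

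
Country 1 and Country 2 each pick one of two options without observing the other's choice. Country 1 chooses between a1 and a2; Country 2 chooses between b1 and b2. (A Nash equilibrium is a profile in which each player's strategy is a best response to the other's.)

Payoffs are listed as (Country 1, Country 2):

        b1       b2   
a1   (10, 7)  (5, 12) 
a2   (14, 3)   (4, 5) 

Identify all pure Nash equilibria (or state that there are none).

(a1, b1): Country 1 prefers a2 (14 > 10); Country 2 prefers b2 (12 > 7) — not an equilibrium.
(a1, b2): Country 1 gets 5 ≥ 4 from a2, and Country 2 gets 12 ≥ 7 from b1 — Nash equilibrium.
(a2, b1): Country 2 prefers b2 (5 > 3) — not an equilibrium.
(a2, b2): Country 1 prefers a1 (5 > 4) — not an equilibrium.

(a1, b2)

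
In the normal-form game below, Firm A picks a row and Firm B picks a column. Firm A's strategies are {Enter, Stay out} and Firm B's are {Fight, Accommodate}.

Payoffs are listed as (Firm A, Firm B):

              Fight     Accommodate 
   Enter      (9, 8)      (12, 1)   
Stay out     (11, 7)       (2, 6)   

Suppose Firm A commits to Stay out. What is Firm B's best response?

Against Stay out, Firm B earns 7 from Fight and 6 from Accommodate.
So Fight is the best response.

Fight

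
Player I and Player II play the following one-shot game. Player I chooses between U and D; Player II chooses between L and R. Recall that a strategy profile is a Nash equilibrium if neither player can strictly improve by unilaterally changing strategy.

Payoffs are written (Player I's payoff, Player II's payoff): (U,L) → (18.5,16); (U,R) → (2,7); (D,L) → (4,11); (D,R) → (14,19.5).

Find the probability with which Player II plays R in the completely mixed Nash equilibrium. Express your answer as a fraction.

Let y be the probability that Player II plays L. In a completely mixed equilibrium, Player I must be indifferent between U and D.
Player I's expected payoff from U is 18.5y + 2(1−y); from D it is 4y + 14(1−y).
Setting these equal: 16.5y + 2 = −10y + 14, so y = 24/53.
Therefore Player II plays R with probability 1 − 24/53 = 29/53.

29/53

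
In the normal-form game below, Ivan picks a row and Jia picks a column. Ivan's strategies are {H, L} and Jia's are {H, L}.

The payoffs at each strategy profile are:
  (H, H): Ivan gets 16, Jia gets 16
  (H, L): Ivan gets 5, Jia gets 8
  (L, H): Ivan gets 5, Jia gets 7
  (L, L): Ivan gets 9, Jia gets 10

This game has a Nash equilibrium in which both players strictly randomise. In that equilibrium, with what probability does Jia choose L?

Let q be the probability that Jia plays H. In a completely mixed equilibrium, Ivan must be indifferent between H and L.
Ivan's expected payoff from H is 16q + 5(1−q); from L it is 5q + 9(1−q).
Setting these equal: 11q + 5 = −4q + 9, so q = 4/15.
Therefore Jia plays L with probability 1 − 4/15 = 11/15.

11/15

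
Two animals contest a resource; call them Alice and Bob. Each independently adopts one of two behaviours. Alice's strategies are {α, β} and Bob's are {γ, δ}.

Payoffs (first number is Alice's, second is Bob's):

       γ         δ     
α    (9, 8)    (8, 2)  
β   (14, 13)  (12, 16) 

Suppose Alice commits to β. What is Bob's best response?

δ

Against β, Bob earns 13 from γ and 16 from δ.
So δ is the best response.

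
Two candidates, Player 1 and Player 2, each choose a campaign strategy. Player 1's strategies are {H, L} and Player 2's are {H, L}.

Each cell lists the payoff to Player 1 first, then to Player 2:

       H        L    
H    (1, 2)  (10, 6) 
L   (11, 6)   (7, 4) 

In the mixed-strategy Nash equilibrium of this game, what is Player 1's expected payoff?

First find y, the probability Player 2 plays H, from Player 1's indifference between H and L: y + 10(1−y) = 11y + 7(1−y), giving y = 3/13.
Since Player 1 is indifferent in equilibrium, Player 1's expected payoff equals the payoff from either row against (3/13, 10/13). Using H: (3/13) + 10(10/13) = 103/13.

103/13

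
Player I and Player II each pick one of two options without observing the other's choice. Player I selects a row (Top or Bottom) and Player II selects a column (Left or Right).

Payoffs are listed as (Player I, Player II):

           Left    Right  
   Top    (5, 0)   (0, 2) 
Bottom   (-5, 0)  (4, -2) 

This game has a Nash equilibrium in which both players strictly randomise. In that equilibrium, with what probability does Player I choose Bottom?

1/2

Let r be the probability that Player I plays Top. In a completely mixed equilibrium, Player II must be indifferent between Left and Right.
Player II's expected payoff from Left is 0; from Right it is 2r − 2(1−r).
Setting these equal: 0 = 4r − 2, so r = 1/2.
Therefore Player I plays Bottom with probability 1 − 1/2 = 1/2.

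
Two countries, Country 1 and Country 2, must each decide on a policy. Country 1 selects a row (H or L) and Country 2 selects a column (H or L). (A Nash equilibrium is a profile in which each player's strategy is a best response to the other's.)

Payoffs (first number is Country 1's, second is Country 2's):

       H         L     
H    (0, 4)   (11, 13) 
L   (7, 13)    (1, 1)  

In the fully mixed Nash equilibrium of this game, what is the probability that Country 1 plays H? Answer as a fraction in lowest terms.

Let r be the probability that Country 1 plays H. In a completely mixed equilibrium, Country 2 must be indifferent between H and L.
Country 2's expected payoff from H is 4r + 13(1−r); from L it is 13r + (1−r).
Setting these equal: −9r + 13 = 12r + 1, so r = 4/7.

4/7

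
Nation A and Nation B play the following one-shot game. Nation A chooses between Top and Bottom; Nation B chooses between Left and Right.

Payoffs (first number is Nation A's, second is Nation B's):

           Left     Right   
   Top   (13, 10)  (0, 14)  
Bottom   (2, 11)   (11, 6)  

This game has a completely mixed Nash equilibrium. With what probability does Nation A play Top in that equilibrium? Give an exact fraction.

5/9

Let p be the probability that Nation A plays Top. In a completely mixed equilibrium, Nation B must be indifferent between Left and Right.
Nation B's expected payoff from Left is 10p + 11(1−p); from Right it is 14p + 6(1−p).
Setting these equal: −p + 11 = 8p + 6, so p = 5/9.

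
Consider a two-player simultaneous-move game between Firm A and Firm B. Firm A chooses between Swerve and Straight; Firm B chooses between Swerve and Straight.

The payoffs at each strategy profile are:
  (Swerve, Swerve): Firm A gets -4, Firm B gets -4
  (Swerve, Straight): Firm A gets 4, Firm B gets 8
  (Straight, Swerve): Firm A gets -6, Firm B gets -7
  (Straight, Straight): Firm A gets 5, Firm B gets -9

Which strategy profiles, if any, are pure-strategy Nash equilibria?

none

(Swerve, Swerve): Firm B prefers Straight (8 > -4) — not an equilibrium.
(Swerve, Straight): Firm A prefers Straight (5 > 4) — not an equilibrium.
(Straight, Swerve): Firm A prefers Swerve (-4 > -6) — not an equilibrium.
(Straight, Straight): Firm B prefers Swerve (-7 > -9) — not an equilibrium.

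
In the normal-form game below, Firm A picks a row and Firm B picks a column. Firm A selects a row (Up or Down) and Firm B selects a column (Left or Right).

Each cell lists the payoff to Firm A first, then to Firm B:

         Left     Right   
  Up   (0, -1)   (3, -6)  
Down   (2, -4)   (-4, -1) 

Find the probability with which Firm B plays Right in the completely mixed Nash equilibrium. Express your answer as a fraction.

2/9

Let y be the probability that Firm B plays Left. In a completely mixed equilibrium, Firm A must be indifferent between Up and Down.
Firm A's expected payoff from Up is 3(1−y); from Down it is 2y − 4(1−y).
Setting these equal: −3y + 3 = 6y − 4, so y = 7/9.
Therefore Firm B plays Right with probability 1 − 7/9 = 2/9.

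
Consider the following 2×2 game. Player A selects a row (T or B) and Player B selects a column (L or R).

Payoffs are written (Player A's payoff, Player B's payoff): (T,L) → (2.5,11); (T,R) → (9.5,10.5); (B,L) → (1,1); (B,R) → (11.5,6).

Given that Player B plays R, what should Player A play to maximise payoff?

B

Against R, Player A earns 9.5 from T and 11.5 from B.
So B is the best response.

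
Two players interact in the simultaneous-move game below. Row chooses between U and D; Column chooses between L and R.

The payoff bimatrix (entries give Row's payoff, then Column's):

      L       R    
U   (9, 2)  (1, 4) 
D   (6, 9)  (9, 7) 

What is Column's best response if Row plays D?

L

Against D, Column earns 9 from L and 7 from R.
So L is the best response.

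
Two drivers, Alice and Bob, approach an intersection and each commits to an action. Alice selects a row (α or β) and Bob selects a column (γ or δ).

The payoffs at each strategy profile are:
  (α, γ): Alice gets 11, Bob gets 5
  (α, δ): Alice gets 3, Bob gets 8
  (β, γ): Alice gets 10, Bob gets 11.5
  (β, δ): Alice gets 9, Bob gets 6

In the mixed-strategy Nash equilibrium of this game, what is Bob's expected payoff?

124/17

First find p, the probability Alice plays α, from Bob's indifference between γ and δ: 5p + 11.5(1−p) = 8p + 6(1−p), giving p = 11/17.
Since Bob is indifferent in equilibrium, Bob's expected payoff equals the payoff from either column against (11/17, 6/17). Using γ: 5(11/17) + 11.5(6/17) = 124/17.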